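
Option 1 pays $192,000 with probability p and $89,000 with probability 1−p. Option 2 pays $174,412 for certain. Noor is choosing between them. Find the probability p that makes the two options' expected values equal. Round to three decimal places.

p·192000 + (1−p)·89000 = 174412
103000p + 89000 = 174412
p = (174412 − 89000) / 103000

p = 0.829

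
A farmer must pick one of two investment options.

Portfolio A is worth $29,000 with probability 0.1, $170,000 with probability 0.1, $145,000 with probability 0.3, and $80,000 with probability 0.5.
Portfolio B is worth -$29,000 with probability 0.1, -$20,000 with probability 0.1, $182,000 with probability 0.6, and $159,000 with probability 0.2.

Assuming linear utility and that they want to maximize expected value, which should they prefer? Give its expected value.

Portfolio B ($136,100)

Portfolio A = 0.1 × 29000 + 0.1 × 170000 + 0.3 × 145000 + 0.5 × 80000 = 2900 + 17000 + 43500 + 40000 = 103400
Portfolio B = 0.1 × (-29000) + 0.1 × (-20000) + 0.6 × 182000 + 0.2 × 159000 = -2900 − 2000 + 109200 + 31800 = 136100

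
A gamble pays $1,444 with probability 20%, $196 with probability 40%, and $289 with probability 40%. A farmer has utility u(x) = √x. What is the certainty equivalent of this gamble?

E[u] = 0.2·√1444 + 0.4·√196 + 0.4·√289 = 0.2·38 + 0.4·14 + 0.4·17 = 20
CE = (20)² = 400

$400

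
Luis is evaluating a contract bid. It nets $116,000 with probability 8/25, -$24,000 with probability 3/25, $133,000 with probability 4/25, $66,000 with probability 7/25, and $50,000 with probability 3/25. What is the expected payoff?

EV = 8/25 × 116000 + 3/25 × (-24000) + 4/25 × 133000 + 7/25 × 66000 + 3/25 × 50000 = 37120 − 2880 + 21280 + 18480 + 6000 = 80000

$80,000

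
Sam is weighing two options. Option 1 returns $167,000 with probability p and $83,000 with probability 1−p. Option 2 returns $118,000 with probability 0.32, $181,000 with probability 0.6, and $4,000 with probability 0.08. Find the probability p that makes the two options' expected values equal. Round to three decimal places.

EV(Option 2) = 0.32 × 118000 + 0.6 × 181000 + 0.08 × 4000 = 37760 + 108600 + 320 = 146680
p·167000 + (1−p)·83000 = 146680
84000p + 83000 = 146680
p = (146680 − 83000) / 84000

p = 0.758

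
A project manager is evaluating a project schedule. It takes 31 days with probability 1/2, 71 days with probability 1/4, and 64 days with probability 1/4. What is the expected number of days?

49.25 days

EV = 1/2 × 31 + 1/4 × 71 + 1/4 × 64 = 15.5 + 17.75 + 16 = 49.25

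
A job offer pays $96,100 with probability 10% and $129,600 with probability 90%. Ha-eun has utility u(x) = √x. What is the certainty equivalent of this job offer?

E[u] = 0.1·√96100 + 0.9·√129600 = 0.1·310 + 0.9·360 = 355
CE = (355)² = 126025

$126,025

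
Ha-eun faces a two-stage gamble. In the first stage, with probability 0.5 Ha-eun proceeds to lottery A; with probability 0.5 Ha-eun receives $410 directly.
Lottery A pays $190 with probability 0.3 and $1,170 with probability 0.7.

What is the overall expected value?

$643

EV(A) = 0.3 × 190 + 0.7 × 1170 = 57 + 819 = 876
Branch B: 410 (certain)
Overall = 0.5 × 876 + 0.5 × 410 = 438 + 205 = 643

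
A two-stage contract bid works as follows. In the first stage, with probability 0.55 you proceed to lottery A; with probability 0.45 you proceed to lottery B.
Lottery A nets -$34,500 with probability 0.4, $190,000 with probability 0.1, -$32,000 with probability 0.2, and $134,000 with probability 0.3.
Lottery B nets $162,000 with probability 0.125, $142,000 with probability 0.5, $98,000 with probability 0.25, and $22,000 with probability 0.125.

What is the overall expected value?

$74,775

EV(A) = 0.4 × (-34500) + 0.1 × 190000 + 0.2 × (-32000) + 0.3 × 134000 = -13800 + 19000 − 6400 + 40200 = 39000
EV(B) = 0.125 × 162000 + 0.5 × 142000 + 0.25 × 98000 + 0.125 × 22000 = 20250 + 71000 + 24500 + 2750 = 118500
Overall = 0.55 × 39000 + 0.45 × 118500 = 21450 + 53325 = 74775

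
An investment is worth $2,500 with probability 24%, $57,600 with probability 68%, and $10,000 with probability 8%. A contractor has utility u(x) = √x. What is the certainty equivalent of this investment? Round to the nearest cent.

E[u] = 0.24·√2500 + 0.68·√57600 + 0.08·√10000 = 0.24·50 + 0.68·240 + 0.08·100 = 183.2
CE = (183.2)² = 33562.24

$33,562.24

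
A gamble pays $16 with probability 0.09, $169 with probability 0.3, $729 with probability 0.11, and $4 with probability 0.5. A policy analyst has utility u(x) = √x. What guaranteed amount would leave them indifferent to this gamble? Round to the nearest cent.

E[u] = 0.09·√16 + 0.3·√169 + 0.11·√729 + 0.5·√4 = 0.09·4 + 0.3·13 + 0.11·27 + 0.5·2 = 8.23
CE = (8.23)² = 67.7329

$67.73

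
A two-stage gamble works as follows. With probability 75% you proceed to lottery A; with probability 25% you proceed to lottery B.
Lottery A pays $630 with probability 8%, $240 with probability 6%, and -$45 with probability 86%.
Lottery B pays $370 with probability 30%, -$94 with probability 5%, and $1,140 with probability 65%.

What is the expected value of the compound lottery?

$231.40

EV(A) = 0.08 × 630 + 0.06 × 240 + 0.86 × (-45) = 50.4 + 14.4 − 38.7 = 26.1
EV(B) = 0.3 × 370 + 0.05 × (-94) + 0.65 × 1140 = 111 − 4.7 + 741 = 847.3
Overall = 0.75 × 26.1 + 0.25 × 847.3 = 19.575 + 211.825 = 231.4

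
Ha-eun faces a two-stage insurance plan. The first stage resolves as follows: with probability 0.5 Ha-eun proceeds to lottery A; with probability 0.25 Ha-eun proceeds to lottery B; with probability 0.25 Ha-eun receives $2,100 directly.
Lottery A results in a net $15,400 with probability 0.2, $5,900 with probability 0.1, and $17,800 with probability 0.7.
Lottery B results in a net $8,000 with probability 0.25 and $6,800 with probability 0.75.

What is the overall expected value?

$10,365

EV(A) = 0.2 × 15400 + 0.1 × 5900 + 0.7 × 17800 = 3080 + 590 + 12460 = 16130
EV(B) = 0.25 × 8000 + 0.75 × 6800 = 2000 + 5100 = 7100
Branch C: 2100 (certain)
Overall = 0.5 × 16130 + 0.25 × 7100 + 0.25 × 2100 = 8065 + 1775 + 525 = 10365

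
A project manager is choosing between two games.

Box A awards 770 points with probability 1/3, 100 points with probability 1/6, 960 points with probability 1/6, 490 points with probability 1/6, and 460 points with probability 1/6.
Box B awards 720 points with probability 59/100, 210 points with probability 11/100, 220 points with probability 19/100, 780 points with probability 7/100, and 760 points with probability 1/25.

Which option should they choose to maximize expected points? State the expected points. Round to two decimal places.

Box A = 1/3 × 770 + 1/6 × 100 + 1/6 × 960 + 1/6 × 490 + 1/6 × 460 = 256.6667 + 16.6667 + 160 + 81.6667 + 76.6667 = 591.6667
Box B = 59/100 × 720 + 11/100 × 210 + 19/100 × 220 + 7/100 × 780 + 1/25 × 760 = 424.8 + 23.1 + 41.8 + 54.6 + 30.4 = 574.7

Box A (591.67 points)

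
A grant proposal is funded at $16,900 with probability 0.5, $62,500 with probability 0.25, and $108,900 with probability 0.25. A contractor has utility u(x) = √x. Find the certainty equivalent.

$44,100

E[u] = 0.5·√16900 + 0.25·√62500 + 0.25·√108900 = 0.5·130 + 0.25·250 + 0.25·330 = 210
CE = (210)² = 44100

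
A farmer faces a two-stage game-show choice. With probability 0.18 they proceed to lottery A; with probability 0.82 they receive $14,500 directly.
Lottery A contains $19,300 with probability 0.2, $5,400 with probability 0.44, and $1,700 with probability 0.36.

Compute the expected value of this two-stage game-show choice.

EV(A) = 0.2 × 19300 + 0.44 × 5400 + 0.36 × 1700 = 3860 + 2376 + 612 = 6848
Branch B: 14500 (certain)
Overall = 0.18 × 6848 + 0.82 × 14500 = 1232.64 + 11890 = 13122.64

$13,122.64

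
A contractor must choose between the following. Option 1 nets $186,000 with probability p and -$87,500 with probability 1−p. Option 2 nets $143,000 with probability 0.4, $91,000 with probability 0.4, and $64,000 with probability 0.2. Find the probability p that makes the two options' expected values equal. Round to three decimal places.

EV(Option 2) = 0.4 × 143000 + 0.4 × 91000 + 0.2 × 64000 = 57200 + 36400 + 12800 = 106400
p·186000 + (1−p)·(-87500) = 106400
273500p − 87500 = 106400
p = (106400 + 87500) / 273500

p = 0.709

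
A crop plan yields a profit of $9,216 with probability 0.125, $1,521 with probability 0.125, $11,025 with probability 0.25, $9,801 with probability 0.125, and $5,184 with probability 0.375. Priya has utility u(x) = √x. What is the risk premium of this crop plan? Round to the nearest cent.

$461.25

E[u] = 0.125·√9216 + 0.125·√1521 + 0.25·√11025 + 0.125·√9801 + 0.375·√5184 = 0.125·96 + 0.125·39 + 0.25·105 + 0.125·99 + 0.375·72 = 82.5
CE = (82.5)² = 6806.25
Risk premium = EV − CE = 7267.5 − 6806.25 = 461.25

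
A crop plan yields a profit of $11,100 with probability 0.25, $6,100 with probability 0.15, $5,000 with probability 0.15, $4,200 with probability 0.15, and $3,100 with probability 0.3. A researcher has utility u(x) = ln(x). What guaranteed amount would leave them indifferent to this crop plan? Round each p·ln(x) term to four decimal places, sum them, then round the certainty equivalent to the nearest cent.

E[u] = 0.25·ln(11100) + 0.15·ln(6100) + 0.15·ln(5000) + 0.15·ln(4200) + 0.3·ln(3100) = 2.3287 + 1.3074 + 1.2776 + 1.2514 + 2.4117 = 8.5768
CE = e^8.5768 ≈ 5307.10

$5,307.10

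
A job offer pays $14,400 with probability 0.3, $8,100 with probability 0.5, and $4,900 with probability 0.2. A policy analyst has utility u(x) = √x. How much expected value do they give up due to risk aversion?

$325

E[u] = 0.3·√14400 + 0.5·√8100 + 0.2·√4900 = 0.3·120 + 0.5·90 + 0.2·70 = 95
CE = (95)² = 9025
Risk premium = EV − CE = 9350 − 9025 = 325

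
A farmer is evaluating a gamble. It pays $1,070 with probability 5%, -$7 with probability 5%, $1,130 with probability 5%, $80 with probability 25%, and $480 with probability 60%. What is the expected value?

$417.65

EV = 0.05 × 1070 + 0.05 × (-7) + 0.05 × 1130 + 0.25 × 80 + 0.6 × 480 = 53.5 − 0.35 + 56.5 + 20 + 288 = 417.65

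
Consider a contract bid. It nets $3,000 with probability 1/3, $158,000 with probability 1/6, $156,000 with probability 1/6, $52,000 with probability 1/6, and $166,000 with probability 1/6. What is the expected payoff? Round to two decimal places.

$89,666.67

EV = 1/3 × 3000 + 1/6 × 158000 + 1/6 × 156000 + 1/6 × 52000 + 1/6 × 166000 = 1000 + 26333.3333 + 26000 + 8666.6667 + 27666.6667 = 89666.6667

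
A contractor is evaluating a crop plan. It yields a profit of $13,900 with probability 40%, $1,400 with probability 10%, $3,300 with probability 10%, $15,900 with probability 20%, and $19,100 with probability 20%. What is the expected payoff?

$13,030

EV = 0.4 × 13900 + 0.1 × 1400 + 0.1 × 3300 + 0.2 × 15900 + 0.2 × 19100 = 5560 + 140 + 330 + 3180 + 3820 = 13030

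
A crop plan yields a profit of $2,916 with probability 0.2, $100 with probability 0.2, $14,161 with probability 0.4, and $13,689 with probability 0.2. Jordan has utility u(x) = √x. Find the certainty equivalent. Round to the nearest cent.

$7,022.44

E[u] = 0.2·√2916 + 0.2·√100 + 0.4·√14161 + 0.2·√13689 = 0.2·54 + 0.2·10 + 0.4·119 + 0.2·117 = 83.8
CE = (83.8)² = 7022.44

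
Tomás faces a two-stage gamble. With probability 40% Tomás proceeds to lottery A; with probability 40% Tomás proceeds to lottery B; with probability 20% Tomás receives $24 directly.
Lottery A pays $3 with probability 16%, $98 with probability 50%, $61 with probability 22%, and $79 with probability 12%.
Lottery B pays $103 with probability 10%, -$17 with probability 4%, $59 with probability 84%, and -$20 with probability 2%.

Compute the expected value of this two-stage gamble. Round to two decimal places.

EV(A) = 0.16 × 3 + 0.5 × 98 + 0.22 × 61 + 0.12 × 79 = 0.48 + 49 + 13.42 + 9.48 = 72.38
EV(B) = 0.1 × 103 + 0.04 × (-17) + 0.84 × 59 + 0.02 × (-20) = 10.3 − 0.68 + 49.56 − 0.4 = 58.78
Branch C: 24 (certain)
Overall = 0.4 × 72.38 + 0.4 × 58.78 + 0.2 × 24 = 28.952 + 23.512 + 4.8 = 57.264

$57.26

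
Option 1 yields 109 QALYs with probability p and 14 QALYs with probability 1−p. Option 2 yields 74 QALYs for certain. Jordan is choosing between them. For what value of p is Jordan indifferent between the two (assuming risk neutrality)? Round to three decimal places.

p·109 + (1−p)·14 = 74
95p + 14 = 74
p = (74 − 14) / 95

p = 0.632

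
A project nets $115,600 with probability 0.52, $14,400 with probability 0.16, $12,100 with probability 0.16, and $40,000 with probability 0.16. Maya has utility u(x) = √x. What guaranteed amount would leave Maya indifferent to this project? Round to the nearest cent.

E[u] = 0.52·√115600 + 0.16·√14400 + 0.16·√12100 + 0.16·√40000 = 0.52·340 + 0.16·120 + 0.16·110 + 0.16·200 = 245.6
CE = (245.6)² = 60319.36

$60,319.36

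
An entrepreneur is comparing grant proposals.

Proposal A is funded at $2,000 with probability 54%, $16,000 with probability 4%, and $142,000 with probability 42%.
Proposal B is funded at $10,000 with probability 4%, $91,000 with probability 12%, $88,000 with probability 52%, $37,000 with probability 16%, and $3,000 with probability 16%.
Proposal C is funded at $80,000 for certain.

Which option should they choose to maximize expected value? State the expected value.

Proposal C ($80,000)

Proposal A = 0.54 × 2000 + 0.04 × 16000 + 0.42 × 142000 = 1080 + 640 + 59640 = 61360
Proposal B = 0.04 × 10000 + 0.12 × 91000 + 0.52 × 88000 + 0.16 × 37000 + 0.16 × 3000 = 400 + 10920 + 45760 + 5920 + 480 = 63480
Proposal C: 80000 (certain)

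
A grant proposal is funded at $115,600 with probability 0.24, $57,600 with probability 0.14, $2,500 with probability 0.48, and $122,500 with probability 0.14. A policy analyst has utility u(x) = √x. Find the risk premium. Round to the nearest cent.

$18,738.76

E[u] = 0.24·√115600 + 0.14·√57600 + 0.48·√2500 + 0.14·√122500 = 0.24·340 + 0.14·240 + 0.48·50 + 0.14·350 = 188.2
CE = (188.2)² = 35419.24
Risk premium = EV − CE = 54158 − 35419.24 = 18738.76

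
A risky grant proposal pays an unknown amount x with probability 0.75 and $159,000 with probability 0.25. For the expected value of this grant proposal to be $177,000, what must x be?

x = $183,000

0.75·x + 0.25·159000 = 177000
0.75·x = 177000 − 39750 = 137250
x = 137250 / 0.75 = 183000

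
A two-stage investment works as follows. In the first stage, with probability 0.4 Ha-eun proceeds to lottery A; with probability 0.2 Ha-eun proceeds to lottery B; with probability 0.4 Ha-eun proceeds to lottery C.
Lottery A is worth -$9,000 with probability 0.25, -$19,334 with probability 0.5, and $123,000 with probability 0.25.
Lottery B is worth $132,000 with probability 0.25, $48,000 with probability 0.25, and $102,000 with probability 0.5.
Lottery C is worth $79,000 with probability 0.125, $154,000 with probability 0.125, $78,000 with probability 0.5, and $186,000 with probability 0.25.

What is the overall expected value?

$72,583.20

EV(A) = 0.25 × (-9000) + 0.5 × (-19334) + 0.25 × 123000 = -2250 − 9667 + 30750 = 18833
EV(B) = 0.25 × 132000 + 0.25 × 48000 + 0.5 × 102000 = 33000 + 12000 + 51000 = 96000
EV(C) = 0.125 × 79000 + 0.125 × 154000 + 0.5 × 78000 + 0.25 × 186000 = 9875 + 19250 + 39000 + 46500 = 114625
Overall = 0.4 × 18833 + 0.2 × 96000 + 0.4 × 114625 = 7533.2 + 19200 + 45850 = 72583.2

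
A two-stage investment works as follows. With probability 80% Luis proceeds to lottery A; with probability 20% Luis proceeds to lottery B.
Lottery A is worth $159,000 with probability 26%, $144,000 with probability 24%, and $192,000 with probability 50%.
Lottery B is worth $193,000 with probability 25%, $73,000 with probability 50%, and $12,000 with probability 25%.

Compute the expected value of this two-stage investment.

EV(A) = 0.26 × 159000 + 0.24 × 144000 + 0.5 × 192000 = 41340 + 34560 + 96000 = 171900
EV(B) = 0.25 × 193000 + 0.5 × 73000 + 0.25 × 12000 = 48250 + 36500 + 3000 = 87750
Overall = 0.8 × 171900 + 0.2 × 87750 = 137520 + 17550 = 155070

$155,070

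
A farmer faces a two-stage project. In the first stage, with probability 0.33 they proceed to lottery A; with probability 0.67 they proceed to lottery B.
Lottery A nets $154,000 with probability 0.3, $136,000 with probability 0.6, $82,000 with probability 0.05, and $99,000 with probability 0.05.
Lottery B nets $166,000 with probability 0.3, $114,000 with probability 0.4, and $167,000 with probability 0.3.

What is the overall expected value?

EV(A) = 0.3 × 154000 + 0.6 × 136000 + 0.05 × 82000 + 0.05 × 99000 = 46200 + 81600 + 4100 + 4950 = 136850
EV(B) = 0.3 × 166000 + 0.4 × 114000 + 0.3 × 167000 = 49800 + 45600 + 50100 = 145500
Overall = 0.33 × 136850 + 0.67 × 145500 = 45160.5 + 97485 = 142645.5

$142,645.50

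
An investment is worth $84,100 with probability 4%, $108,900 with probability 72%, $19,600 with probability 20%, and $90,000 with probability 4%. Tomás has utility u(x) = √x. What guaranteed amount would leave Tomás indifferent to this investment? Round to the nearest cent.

$83,636.64

E[u] = 0.04·√84100 + 0.72·√108900 + 0.2·√19600 + 0.04·√90000 = 0.04·290 + 0.72·330 + 0.2·140 + 0.04·300 = 289.2
CE = (289.2)² = 83636.64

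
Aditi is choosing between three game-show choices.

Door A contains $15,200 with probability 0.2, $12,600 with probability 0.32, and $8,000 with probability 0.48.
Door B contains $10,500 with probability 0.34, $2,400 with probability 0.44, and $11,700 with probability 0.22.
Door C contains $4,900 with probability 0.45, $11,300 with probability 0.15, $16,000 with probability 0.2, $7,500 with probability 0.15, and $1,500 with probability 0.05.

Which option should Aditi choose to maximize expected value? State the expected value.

Door A ($10,912)

Door A = 0.2 × 15200 + 0.32 × 12600 + 0.48 × 8000 = 3040 + 4032 + 3840 = 10912
Door B = 0.34 × 10500 + 0.44 × 2400 + 0.22 × 11700 = 3570 + 1056 + 2574 = 7200
Door C = 0.45 × 4900 + 0.15 × 11300 + 0.2 × 16000 + 0.15 × 7500 + 0.05 × 1500 = 2205 + 1695 + 3200 + 1125 + 75 = 8300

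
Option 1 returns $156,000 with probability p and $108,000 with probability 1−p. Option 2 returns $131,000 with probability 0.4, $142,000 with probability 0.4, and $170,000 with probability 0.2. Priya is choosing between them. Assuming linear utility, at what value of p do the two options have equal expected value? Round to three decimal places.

EV(Option 2) = 0.4 × 131000 + 0.4 × 142000 + 0.2 × 170000 = 52400 + 56800 + 34000 = 143200
p·156000 + (1−p)·108000 = 143200
48000p + 108000 = 143200
p = (143200 − 108000) / 48000

p = 0.733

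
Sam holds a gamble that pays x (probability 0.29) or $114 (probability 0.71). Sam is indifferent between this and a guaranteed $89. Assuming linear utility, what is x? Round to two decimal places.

0.29·x + 0.71·114 = 89
0.29·x = 89 − 80.94 = 8.06
x = 8.06 / 0.29 = 27.7931

x = $27.79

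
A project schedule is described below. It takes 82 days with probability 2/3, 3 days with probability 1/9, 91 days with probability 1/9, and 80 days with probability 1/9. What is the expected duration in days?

74 days

EV = 2/3 × 82 + 1/9 × 3 + 1/9 × 91 + 1/9 × 80 = 54.6667 + 0.3333 + 10.1111 + 8.8889 = 74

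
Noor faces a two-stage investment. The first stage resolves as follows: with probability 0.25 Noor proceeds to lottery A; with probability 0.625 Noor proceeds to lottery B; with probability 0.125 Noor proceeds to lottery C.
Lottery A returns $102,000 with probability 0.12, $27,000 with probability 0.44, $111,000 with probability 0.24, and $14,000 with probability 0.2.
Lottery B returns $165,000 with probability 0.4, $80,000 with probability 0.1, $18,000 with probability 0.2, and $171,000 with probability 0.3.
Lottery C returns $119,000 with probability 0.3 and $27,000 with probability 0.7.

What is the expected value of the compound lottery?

$100,777.50

EV(A) = 0.12 × 102000 + 0.44 × 27000 + 0.24 × 111000 + 0.2 × 14000 = 12240 + 11880 + 26640 + 2800 = 53560
EV(B) = 0.4 × 165000 + 0.1 × 80000 + 0.2 × 18000 + 0.3 × 171000 = 66000 + 8000 + 3600 + 51300 = 128900
EV(C) = 0.3 × 119000 + 0.7 × 27000 = 35700 + 18900 = 54600
Overall = 0.25 × 53560 + 0.625 × 128900 + 0.125 × 54600 = 13390 + 80562.5 + 6825 = 100777.5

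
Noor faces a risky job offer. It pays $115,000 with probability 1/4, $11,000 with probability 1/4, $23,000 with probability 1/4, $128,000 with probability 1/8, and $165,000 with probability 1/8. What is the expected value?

EV = 1/4 × 115000 + 1/4 × 11000 + 1/4 × 23000 + 1/8 × 128000 + 1/8 × 165000 = 28750 + 2750 + 5750 + 16000 + 20625 = 73875

$73,875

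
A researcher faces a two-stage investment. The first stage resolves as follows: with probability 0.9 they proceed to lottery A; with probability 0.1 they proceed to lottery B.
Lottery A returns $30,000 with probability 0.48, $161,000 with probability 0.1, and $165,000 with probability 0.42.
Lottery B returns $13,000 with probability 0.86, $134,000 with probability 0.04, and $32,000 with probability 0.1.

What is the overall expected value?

$91,794

EV(A) = 0.48 × 30000 + 0.1 × 161000 + 0.42 × 165000 = 14400 + 16100 + 69300 = 99800
EV(B) = 0.86 × 13000 + 0.04 × 134000 + 0.1 × 32000 = 11180 + 5360 + 3200 = 19740
Overall = 0.9 × 99800 + 0.1 × 19740 = 89820 + 1974 = 91794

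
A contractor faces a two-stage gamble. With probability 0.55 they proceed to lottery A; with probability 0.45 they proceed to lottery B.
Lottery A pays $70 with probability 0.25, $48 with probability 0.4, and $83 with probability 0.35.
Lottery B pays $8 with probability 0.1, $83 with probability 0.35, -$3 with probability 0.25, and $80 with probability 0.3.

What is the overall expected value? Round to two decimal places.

$60.06

EV(A) = 0.25 × 70 + 0.4 × 48 + 0.35 × 83 = 17.5 + 19.2 + 29.05 = 65.75
EV(B) = 0.1 × 8 + 0.35 × 83 + 0.25 × (-3) + 0.3 × 80 = 0.8 + 29.05 − 0.75 + 24 = 53.1
Overall = 0.55 × 65.75 + 0.45 × 53.1 = 36.1625 + 23.895 = 60.0575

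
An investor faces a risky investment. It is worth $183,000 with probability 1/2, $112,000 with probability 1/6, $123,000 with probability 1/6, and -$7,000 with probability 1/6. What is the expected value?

$129,500

EV = 1/2 × 183000 + 1/6 × 112000 + 1/6 × 123000 + 1/6 × (-7000) = 91500 + 18666.6667 + 20500 − 1166.6667 = 129500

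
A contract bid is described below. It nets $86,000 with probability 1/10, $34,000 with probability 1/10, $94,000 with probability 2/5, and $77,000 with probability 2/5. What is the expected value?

EV = 1/10 × 86000 + 1/10 × 34000 + 2/5 × 94000 + 2/5 × 77000 = 8600 + 3400 + 37600 + 30800 = 80400

$80,400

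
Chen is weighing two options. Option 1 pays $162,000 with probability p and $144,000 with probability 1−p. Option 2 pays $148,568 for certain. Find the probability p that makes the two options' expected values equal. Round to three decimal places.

p·162000 + (1−p)·144000 = 148568
18000p + 144000 = 148568
p = (148568 − 144000) / 18000

p = 0.254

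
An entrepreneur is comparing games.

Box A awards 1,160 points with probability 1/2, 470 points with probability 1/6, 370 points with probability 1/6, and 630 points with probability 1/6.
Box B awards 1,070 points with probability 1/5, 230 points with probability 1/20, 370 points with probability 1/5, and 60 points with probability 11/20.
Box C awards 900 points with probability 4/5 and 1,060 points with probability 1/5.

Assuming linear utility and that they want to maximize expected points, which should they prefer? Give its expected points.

Box A = 1/2 × 1160 + 1/6 × 470 + 1/6 × 370 + 1/6 × 630 = 580 + 78.3333 + 61.6667 + 105 = 825
Box B = 1/5 × 1070 + 1/20 × 230 + 1/5 × 370 + 11/20 × 60 = 214 + 11.5 + 74 + 33 = 332.5
Box C = 4/5 × 900 + 1/5 × 1060 = 720 + 212 = 932

Box C (932 points)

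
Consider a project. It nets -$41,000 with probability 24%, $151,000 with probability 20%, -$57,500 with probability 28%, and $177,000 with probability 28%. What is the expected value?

EV = 0.24 × (-41000) + 0.2 × 151000 + 0.28 × (-57500) + 0.28 × 177000 = -9840 + 30200 − 16100 + 49560 = 53820

$53,820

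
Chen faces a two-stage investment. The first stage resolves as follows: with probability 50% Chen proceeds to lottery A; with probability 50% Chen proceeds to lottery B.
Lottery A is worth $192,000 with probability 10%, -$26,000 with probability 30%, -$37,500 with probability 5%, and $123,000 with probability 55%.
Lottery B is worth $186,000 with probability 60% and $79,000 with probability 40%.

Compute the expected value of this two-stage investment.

EV(A) = 0.1 × 192000 + 0.3 × (-26000) + 0.05 × (-37500) + 0.55 × 123000 = 19200 − 7800 − 1875 + 67650 = 77175
EV(B) = 0.6 × 186000 + 0.4 × 79000 = 111600 + 31600 = 143200
Overall = 0.5 × 77175 + 0.5 × 143200 = 38587.5 + 71600 = 110187.5

$110,187.50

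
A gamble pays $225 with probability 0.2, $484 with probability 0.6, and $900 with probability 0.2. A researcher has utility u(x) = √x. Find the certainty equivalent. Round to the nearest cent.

$492.84

E[u] = 0.2·√225 + 0.6·√484 + 0.2·√900 = 0.2·15 + 0.6·22 + 0.2·30 = 22.2
CE = (22.2)² = 492.84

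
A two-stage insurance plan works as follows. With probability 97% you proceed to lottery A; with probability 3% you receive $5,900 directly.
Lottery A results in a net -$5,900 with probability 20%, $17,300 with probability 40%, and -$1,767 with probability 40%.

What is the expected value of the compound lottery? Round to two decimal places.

$5,059.20

EV(A) = 0.2 × (-5900) + 0.4 × 17300 + 0.4 × (-1767) = -1180 + 6920 − 706.8 = 5033.2
Branch B: 5900 (certain)
Overall = 0.97 × 5033.2 + 0.03 × 5900 = 4882.204 + 177 = 5059.204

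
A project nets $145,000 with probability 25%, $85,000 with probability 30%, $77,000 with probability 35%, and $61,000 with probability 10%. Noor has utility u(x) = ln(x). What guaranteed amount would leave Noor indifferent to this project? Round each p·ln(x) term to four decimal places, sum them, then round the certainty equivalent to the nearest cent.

$90,771.44

E[u] = 0.25·ln(145000) + 0.3·ln(85000) + 0.35·ln(77000) + 0.1·ln(61000) = 2.9711 + 3.4051 + 3.9380 + 1.1019 = 11.4161
CE = e^11.4161 ≈ 90771.44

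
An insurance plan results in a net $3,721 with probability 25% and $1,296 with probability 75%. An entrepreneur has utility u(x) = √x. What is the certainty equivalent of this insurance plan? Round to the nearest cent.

E[u] = 0.25·√3721 + 0.75·√1296 = 0.25·61 + 0.75·36 = 42.25
CE = (42.25)² = 1785.0625

$1,785.06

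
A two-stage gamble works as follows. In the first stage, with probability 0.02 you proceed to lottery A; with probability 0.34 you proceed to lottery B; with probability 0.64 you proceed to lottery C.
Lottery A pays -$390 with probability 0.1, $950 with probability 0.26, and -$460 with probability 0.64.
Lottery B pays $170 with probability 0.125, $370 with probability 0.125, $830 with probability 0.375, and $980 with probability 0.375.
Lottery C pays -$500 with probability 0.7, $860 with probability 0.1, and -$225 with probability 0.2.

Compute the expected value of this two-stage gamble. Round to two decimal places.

EV(A) = 0.1 × (-390) + 0.26 × 950 + 0.64 × (-460) = -39 + 247 − 294.4 = -86.4
EV(B) = 0.125 × 170 + 0.125 × 370 + 0.375 × 830 + 0.375 × 980 = 21.25 + 46.25 + 311.25 + 367.5 = 746.25
EV(C) = 0.7 × (-500) + 0.1 × 860 + 0.2 × (-225) = -350 + 86 − 45 = -309
Overall = 0.02 × (-86.4) + 0.34 × 746.25 + 0.64 × (-309) = -1.728 + 253.725 − 197.76 = 54.237

$54.24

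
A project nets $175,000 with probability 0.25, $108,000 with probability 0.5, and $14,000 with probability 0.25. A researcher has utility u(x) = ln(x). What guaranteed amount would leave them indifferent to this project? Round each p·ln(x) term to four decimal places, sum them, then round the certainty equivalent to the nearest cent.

$73,108.51

E[u] = 0.25·ln(175000) + 0.5·ln(108000) + 0.25·ln(14000) = 3.0181 + 5.7949 + 2.3867 = 11.1997
CE = e^11.1997 ≈ 73108.51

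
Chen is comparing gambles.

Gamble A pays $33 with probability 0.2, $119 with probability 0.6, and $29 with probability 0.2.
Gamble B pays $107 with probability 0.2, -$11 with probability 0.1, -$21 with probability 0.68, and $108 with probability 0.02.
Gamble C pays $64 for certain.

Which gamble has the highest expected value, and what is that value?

Gamble A = 0.2 × 33 + 0.6 × 119 + 0.2 × 29 = 6.6 + 71.4 + 5.8 = 83.8
Gamble B = 0.2 × 107 + 0.1 × (-11) + 0.68 × (-21) + 0.02 × 108 = 21.4 − 1.1 − 14.28 + 2.16 = 8.18
Gamble C: 64 (certain)

Gamble A ($83.80)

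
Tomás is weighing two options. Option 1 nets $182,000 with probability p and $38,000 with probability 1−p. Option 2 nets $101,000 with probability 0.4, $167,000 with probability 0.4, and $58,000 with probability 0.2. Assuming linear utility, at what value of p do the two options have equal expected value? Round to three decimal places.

EV(Option 2) = 0.4 × 101000 + 0.4 × 167000 + 0.2 × 58000 = 40400 + 66800 + 11600 = 118800
p·182000 + (1−p)·38000 = 118800
144000p + 38000 = 118800
p = (118800 − 38000) / 144000

p = 0.561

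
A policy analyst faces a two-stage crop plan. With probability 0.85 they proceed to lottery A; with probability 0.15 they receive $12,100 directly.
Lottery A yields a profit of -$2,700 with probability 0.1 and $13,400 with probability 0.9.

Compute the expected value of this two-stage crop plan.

EV(A) = 0.1 × (-2700) + 0.9 × 13400 = -270 + 12060 = 11790
Branch B: 12100 (certain)
Overall = 0.85 × 11790 + 0.15 × 12100 = 10021.5 + 1815 = 11836.5

$11,836.50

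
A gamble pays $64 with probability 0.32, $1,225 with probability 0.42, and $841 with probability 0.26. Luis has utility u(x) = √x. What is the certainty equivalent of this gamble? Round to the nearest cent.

E[u] = 0.32·√64 + 0.42·√1225 + 0.26·√841 = 0.32·8 + 0.42·35 + 0.26·29 = 24.8
CE = (24.8)² = 615.04

$615.04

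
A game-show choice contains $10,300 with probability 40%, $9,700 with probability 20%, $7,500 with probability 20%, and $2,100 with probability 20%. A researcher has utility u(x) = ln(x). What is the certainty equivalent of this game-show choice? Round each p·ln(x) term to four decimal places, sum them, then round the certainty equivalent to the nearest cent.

$6,949.33

E[u] = 0.4·ln(10300) + 0.2·ln(9700) + 0.2·ln(7500) + 0.2·ln(2100) = 3.6960 + 1.8360 + 1.7845 + 1.5299 = 8.8464
CE = e^8.8464 ≈ 6949.33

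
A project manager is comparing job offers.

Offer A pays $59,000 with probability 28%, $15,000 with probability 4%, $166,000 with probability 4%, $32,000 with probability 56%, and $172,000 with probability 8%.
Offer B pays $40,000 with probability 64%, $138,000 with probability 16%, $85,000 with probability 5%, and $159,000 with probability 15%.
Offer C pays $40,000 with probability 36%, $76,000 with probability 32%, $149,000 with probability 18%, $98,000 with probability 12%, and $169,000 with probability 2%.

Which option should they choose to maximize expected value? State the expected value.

Offer C ($80,680)

Offer A = 0.28 × 59000 + 0.04 × 15000 + 0.04 × 166000 + 0.56 × 32000 + 0.08 × 172000 = 16520 + 600 + 6640 + 17920 + 13760 = 55440
Offer B = 0.64 × 40000 + 0.16 × 138000 + 0.05 × 85000 + 0.15 × 159000 = 25600 + 22080 + 4250 + 23850 = 75780
Offer C = 0.36 × 40000 + 0.32 × 76000 + 0.18 × 149000 + 0.12 × 98000 + 0.02 × 169000 = 14400 + 24320 + 26820 + 11760 + 3380 = 80680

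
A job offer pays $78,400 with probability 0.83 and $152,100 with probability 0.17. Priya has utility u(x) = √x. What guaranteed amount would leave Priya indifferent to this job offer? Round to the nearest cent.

E[u] = 0.83·√78400 + 0.17·√152100 = 0.83·280 + 0.17·390 = 298.7
CE = (298.7)² = 89221.69

$89,221.69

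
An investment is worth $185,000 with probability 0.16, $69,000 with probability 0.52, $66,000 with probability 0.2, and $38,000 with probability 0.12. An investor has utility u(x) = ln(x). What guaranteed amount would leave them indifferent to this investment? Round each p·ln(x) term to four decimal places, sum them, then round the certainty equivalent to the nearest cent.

$74,548.11

E[u] = 0.16·ln(185000) + 0.52·ln(69000) + 0.2·ln(66000) + 0.12·ln(38000) = 1.9405 + 5.7938 + 2.2195 + 1.2654 = 11.2192
CE = e^11.2192 ≈ 74548.11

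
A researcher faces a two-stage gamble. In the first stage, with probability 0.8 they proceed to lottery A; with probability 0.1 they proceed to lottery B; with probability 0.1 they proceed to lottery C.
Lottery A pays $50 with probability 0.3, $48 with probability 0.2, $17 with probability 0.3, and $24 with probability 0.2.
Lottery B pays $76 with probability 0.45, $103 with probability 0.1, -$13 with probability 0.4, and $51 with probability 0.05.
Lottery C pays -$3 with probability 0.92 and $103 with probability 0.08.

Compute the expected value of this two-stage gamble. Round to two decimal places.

EV(A) = 0.3 × 50 + 0.2 × 48 + 0.3 × 17 + 0.2 × 24 = 15 + 9.6 + 5.1 + 4.8 = 34.5
EV(B) = 0.45 × 76 + 0.1 × 103 + 0.4 × (-13) + 0.05 × 51 = 34.2 + 10.3 − 5.2 + 2.55 = 41.85
EV(C) = 0.92 × (-3) + 0.08 × 103 = -2.76 + 8.24 = 5.48
Overall = 0.8 × 34.5 + 0.1 × 41.85 + 0.1 × 5.48 = 27.6 + 4.185 + 0.548 = 32.333

$32.33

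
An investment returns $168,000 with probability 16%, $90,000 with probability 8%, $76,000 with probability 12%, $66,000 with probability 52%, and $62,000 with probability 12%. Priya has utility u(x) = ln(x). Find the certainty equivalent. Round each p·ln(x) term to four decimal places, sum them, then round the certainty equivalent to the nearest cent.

$79,316.38

E[u] = 0.16·ln(168000) + 0.08·ln(90000) + 0.12·ln(76000) + 0.52·ln(66000) + 0.12·ln(62000) = 1.9251 + 0.9126 + 1.3486 + 5.7707 + 1.3242 = 11.2812
CE = e^11.2812 ≈ 79316.38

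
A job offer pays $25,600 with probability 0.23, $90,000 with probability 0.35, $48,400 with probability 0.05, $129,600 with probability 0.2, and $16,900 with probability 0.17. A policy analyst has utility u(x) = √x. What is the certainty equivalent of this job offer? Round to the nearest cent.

$60,959.61

E[u] = 0.23·√25600 + 0.35·√90000 + 0.05·√48400 + 0.2·√129600 + 0.17·√16900 = 0.23·160 + 0.35·300 + 0.05·220 + 0.2·360 + 0.17·130 = 246.9
CE = (246.9)² = 60959.61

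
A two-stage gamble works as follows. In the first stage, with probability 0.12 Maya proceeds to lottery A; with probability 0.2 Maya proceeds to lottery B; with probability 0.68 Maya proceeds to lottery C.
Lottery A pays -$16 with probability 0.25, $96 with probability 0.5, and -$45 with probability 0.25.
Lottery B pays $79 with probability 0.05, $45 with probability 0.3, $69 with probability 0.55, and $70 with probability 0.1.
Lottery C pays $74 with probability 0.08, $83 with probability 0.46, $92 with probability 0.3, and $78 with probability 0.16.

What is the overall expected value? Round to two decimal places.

$73.65

EV(A) = 0.25 × (-16) + 0.5 × 96 + 0.25 × (-45) = -4 + 48 − 11.25 = 32.75
EV(B) = 0.05 × 79 + 0.3 × 45 + 0.55 × 69 + 0.1 × 70 = 3.95 + 13.5 + 37.95 + 7 = 62.4
EV(C) = 0.08 × 74 + 0.46 × 83 + 0.3 × 92 + 0.16 × 78 = 5.92 + 38.18 + 27.6 + 12.48 = 84.18
Overall = 0.12 × 32.75 + 0.2 × 62.4 + 0.68 × 84.18 = 3.93 + 12.48 + 57.2424 = 73.6524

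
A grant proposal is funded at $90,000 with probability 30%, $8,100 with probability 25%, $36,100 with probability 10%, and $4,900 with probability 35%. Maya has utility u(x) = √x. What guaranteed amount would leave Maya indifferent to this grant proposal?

$24,336

E[u] = 0.3·√90000 + 0.25·√8100 + 0.1·√36100 + 0.35·√4900 = 0.3·300 + 0.25·90 + 0.1·190 + 0.35·70 = 156
CE = (156)² = 24336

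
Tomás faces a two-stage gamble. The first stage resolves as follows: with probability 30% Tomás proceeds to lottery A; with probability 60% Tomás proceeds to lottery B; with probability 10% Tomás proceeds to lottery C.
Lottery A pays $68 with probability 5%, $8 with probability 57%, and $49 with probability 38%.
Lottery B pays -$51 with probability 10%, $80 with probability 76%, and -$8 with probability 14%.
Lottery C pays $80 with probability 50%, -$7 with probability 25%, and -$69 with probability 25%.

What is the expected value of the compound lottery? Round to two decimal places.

EV(A) = 0.05 × 68 + 0.57 × 8 + 0.38 × 49 = 3.4 + 4.56 + 18.62 = 26.58
EV(B) = 0.1 × (-51) + 0.76 × 80 + 0.14 × (-8) = -5.1 + 60.8 − 1.12 = 54.58
EV(C) = 0.5 × 80 + 0.25 × (-7) + 0.25 × (-69) = 40 − 1.75 − 17.25 = 21
Overall = 0.3 × 26.58 + 0.6 × 54.58 + 0.1 × 21 = 7.974 + 32.748 + 2.1 = 42.822

$42.82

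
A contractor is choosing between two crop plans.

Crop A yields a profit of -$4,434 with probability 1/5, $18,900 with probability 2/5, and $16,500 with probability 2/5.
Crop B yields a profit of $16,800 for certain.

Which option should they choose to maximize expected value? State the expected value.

Crop B ($16,800)

Crop A = 1/5 × (-4434) + 2/5 × 18900 + 2/5 × 16500 = -886.8 + 7560 + 6600 = 13273.2
Crop B: 16800 (certain)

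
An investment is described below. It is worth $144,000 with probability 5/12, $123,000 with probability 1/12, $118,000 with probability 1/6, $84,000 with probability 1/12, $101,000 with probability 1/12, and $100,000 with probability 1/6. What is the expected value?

$122,000

EV = 5/12 × 144000 + 1/12 × 123000 + 1/6 × 118000 + 1/12 × 84000 + 1/12 × 101000 + 1/6 × 100000 = 60000 + 10250 + 19666.6667 + 7000 + 8416.6667 + 16666.6667 = 122000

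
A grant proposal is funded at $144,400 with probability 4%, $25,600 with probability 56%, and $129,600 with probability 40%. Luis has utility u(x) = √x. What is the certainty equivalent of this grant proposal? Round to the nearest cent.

$61,901.44

E[u] = 0.04·√144400 + 0.56·√25600 + 0.4·√129600 = 0.04·380 + 0.56·160 + 0.4·360 = 248.8
CE = (248.8)² = 61901.44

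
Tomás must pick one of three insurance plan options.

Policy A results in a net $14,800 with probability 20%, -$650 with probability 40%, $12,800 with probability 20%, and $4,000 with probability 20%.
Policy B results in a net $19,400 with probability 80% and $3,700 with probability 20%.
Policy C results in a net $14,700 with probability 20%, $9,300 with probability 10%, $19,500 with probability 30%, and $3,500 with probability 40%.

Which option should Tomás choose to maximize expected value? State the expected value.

Policy A = 0.2 × 14800 + 0.4 × (-650) + 0.2 × 12800 + 0.2 × 4000 = 2960 − 260 + 2560 + 800 = 6060
Policy B = 0.8 × 19400 + 0.2 × 3700 = 15520 + 740 = 16260
Policy C = 0.2 × 14700 + 0.1 × 9300 + 0.3 × 19500 + 0.4 × 3500 = 2940 + 930 + 5850 + 1400 = 11120

Policy B ($16,260)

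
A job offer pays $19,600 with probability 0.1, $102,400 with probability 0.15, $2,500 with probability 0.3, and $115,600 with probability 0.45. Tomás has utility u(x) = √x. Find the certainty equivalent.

E[u] = 0.1·√19600 + 0.15·√102400 + 0.3·√2500 + 0.45·√115600 = 0.1·140 + 0.15·320 + 0.3·50 + 0.45·340 = 230
CE = (230)² = 52900

$52,900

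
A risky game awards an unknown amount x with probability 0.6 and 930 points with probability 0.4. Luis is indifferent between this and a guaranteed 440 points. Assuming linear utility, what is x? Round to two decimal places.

x = 113.33 points

0.6·x + 0.4·930 = 440
0.6·x = 440 − 372 = 68
x = 68 / 0.6 = 113.3333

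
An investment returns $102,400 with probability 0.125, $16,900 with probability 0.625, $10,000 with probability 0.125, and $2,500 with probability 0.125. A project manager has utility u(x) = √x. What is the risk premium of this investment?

$5,325

E[u] = 0.125·√102400 + 0.625·√16900 + 0.125·√10000 + 0.125·√2500 = 0.125·320 + 0.625·130 + 0.125·100 + 0.125·50 = 140
CE = (140)² = 19600
Risk premium = EV − CE = 24925 − 19600 = 5325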